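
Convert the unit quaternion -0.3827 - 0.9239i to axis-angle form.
axis = (-1, 0, 0), θ = 5π/4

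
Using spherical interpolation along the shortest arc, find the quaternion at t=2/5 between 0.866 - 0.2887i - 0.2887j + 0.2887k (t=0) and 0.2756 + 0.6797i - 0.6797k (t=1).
0.5086 - 0.5887i - 0.2195j + 0.5887k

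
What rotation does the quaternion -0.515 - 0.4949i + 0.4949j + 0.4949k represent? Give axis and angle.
axis = (-√3/3, √3/3, √3/3), θ = 242°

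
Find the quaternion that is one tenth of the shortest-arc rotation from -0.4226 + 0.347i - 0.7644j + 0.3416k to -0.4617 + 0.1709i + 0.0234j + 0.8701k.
-0.4485 + 0.3435i - 0.7092j + 0.4217k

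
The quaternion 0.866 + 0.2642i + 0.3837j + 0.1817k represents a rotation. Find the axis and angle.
axis = (0.5284, 0.7673, 0.3634), θ = π/3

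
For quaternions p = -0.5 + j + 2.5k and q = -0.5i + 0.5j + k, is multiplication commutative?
No: pq = -3 - 1.5j ≠ -3 + 0.5i + j - k = qp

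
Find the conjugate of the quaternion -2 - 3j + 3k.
-2 + 3j - 3k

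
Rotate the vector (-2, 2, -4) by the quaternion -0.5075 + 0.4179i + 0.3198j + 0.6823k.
(1.208, -3.152, -3.55)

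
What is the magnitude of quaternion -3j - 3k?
√18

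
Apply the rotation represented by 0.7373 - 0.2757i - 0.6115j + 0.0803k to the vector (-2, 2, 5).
(-4.771, 2.301, -2.224)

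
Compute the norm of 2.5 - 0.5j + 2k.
3.24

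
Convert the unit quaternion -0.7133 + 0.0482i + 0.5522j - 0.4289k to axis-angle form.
axis = (0.0688, 0.7879, -0.612), θ = 271°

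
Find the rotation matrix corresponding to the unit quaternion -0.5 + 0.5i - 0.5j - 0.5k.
[[0, -1, 0], [0, 0, 1], [-1, 0, 0]]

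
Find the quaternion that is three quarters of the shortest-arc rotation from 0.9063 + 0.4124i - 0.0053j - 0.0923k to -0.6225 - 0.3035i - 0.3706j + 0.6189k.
0.7327 + 0.3492i + 0.2879j - 0.5083k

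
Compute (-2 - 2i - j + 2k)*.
-2 + 2i + j - 2k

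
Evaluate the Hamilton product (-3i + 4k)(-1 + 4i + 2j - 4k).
28 - 5i + 4j - 10k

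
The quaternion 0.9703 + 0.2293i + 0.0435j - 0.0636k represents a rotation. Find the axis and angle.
axis = (0.9479, 0.1798, -0.2629), θ = 28°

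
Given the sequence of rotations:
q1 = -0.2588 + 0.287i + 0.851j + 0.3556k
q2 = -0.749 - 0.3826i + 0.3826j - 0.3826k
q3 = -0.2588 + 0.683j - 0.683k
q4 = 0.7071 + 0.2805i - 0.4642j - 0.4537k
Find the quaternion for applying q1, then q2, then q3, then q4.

q2 · q1 = 0.1141 + 0.3457i - 0.7102j - 0.6027k
q3 · q2 · q1 = 0.0439 - 0.9862i + 0.0256j - 0.1581k
q4 · q3 · q2 · q1 = 0.2478 - 0.6i + 0.4895j - 0.5823k
0.2478 - 0.6i + 0.4895j - 0.5823k


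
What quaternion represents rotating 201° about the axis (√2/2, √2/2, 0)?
-0.1822 + 0.6953i + 0.6953j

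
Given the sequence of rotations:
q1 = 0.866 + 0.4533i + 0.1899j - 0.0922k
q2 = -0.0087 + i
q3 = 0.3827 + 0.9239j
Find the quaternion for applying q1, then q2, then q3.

q2 · q1 = -0.4608 + 0.8621i + 0.0905j + 0.1907k
q3 · q2 · q1 = -0.26 + 0.5061i - 0.3911j - 0.7235k
-0.26 + 0.5061i - 0.3911j - 0.7235k


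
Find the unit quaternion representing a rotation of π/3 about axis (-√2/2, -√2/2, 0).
0.866 - 0.3536i - 0.3536j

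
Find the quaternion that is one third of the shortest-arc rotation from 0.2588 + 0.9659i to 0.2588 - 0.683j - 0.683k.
0.3433 + 0.8159i - 0.3289j - 0.3289k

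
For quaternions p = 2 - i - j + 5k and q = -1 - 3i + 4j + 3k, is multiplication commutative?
No: pq = -16 - 28i - 3j - 6k ≠ -16 + 18i + 21j + 8k = qp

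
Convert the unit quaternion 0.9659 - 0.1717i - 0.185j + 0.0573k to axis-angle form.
axis = (-0.6634, -0.7148, 0.2214), θ = π/6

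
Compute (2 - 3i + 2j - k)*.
2 + 3i - 2j + k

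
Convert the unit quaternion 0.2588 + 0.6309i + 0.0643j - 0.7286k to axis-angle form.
axis = (0.6532, 0.0666, -0.7543), θ = 5π/6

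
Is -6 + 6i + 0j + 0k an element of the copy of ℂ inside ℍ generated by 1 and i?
Yes. The quaternion -6 + 6i has j- and k-coefficients y = z = 0, so it lies in the complex subalgebra spanned by 1 and i.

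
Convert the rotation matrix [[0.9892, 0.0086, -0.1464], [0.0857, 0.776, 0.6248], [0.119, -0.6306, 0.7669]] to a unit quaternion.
0.9397 - 0.334i - 0.0706j + 0.0205k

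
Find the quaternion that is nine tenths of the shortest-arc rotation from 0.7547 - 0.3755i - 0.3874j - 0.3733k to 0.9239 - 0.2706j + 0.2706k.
0.9329 - 0.0418i - 0.2917j + 0.2071k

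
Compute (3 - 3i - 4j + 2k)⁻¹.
0.0789 + 0.0789i + 0.1053j - 0.0526k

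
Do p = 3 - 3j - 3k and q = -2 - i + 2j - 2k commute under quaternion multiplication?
No: pq = -6 + 9i + 15j - 3k ≠ -6 - 15i + 9j + 3k = qp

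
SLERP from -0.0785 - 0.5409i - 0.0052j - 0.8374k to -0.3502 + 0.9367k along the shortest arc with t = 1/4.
0.0338 - 0.4214i - 0.0041j - 0.9062k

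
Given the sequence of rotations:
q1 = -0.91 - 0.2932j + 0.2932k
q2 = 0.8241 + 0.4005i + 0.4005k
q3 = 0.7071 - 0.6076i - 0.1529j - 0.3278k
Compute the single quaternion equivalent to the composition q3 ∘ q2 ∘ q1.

q2 · q1 = -0.8674 - 0.247i - 0.3591j - 0.2403k
q3 · q2 · q1 = -0.8971 + 0.2714i - 0.1863j + 0.2948k
-0.8971 + 0.2714i - 0.1863j + 0.2948k


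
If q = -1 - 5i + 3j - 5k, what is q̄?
-1 + 5i - 3j + 5k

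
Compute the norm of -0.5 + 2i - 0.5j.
2.121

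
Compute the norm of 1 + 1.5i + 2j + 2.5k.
3.674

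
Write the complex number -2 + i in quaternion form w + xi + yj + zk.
-2 + i + 0j + 0k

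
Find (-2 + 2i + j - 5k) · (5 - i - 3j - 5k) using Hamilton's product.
-30 - 8i + 26j - 20k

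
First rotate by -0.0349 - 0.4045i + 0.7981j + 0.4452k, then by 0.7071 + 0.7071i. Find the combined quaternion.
0.2613 - 0.3107i + 0.2495j + 0.8791k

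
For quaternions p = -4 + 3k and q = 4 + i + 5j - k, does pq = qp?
No: pq = -13 - 19i - 17j + 16k ≠ -13 + 11i - 23j + 16k = qp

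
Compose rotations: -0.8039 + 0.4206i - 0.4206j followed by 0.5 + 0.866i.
-0.7662 - 0.4859i - 0.2103j - 0.3642k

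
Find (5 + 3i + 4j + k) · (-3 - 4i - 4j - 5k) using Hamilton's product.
18 - 45i - 21j - 24k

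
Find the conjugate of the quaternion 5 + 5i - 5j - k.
5 - 5i + 5j + k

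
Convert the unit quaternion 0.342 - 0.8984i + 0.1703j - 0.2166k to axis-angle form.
axis = (-0.956, 0.1812, -0.2305), θ = 140°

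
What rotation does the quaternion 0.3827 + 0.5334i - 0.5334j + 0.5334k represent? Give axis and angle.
axis = (√3/3, -√3/3, √3/3), θ = 3π/4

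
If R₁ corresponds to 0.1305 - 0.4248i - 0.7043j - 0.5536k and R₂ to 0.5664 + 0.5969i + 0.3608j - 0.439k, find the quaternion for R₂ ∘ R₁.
0.3386 - 0.6716i + 0.1651j - 0.638k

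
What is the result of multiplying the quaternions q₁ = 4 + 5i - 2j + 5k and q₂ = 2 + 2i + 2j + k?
-3 + 6i + 9j + 28k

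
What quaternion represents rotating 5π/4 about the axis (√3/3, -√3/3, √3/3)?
-0.3827 + 0.5334i - 0.5334j + 0.5334k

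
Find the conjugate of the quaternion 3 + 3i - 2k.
3 - 3i + 2k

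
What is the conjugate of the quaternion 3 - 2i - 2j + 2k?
3 + 2i + 2j - 2k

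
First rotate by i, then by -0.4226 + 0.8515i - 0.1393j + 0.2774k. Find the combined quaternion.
-0.8515 - 0.4226i + 0.2774j + 0.1393k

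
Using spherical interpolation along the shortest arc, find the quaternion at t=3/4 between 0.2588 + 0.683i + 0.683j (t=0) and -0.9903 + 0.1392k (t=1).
0.9392 + 0.2276i + 0.2276j - 0.1199k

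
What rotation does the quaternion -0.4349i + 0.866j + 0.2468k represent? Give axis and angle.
axis = (-0.4349, 0.866, 0.2468), θ = π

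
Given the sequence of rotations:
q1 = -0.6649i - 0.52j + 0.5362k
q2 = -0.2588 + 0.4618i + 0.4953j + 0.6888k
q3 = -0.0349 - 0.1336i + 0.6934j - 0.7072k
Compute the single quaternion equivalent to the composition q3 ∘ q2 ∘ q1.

q2 · q1 = 0.1953 + 0.7958i - 0.571j - 0.0496k
q3 · q2 · q1 = 0.4604 - 0.4921i - 0.4141j - 0.6119k
0.4604 - 0.4921i - 0.4141j - 0.6119k


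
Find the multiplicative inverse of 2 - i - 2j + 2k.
0.1538 + 0.0769i + 0.1538j - 0.1538k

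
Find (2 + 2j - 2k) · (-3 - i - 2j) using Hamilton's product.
-2 - 6i - 8j + 8k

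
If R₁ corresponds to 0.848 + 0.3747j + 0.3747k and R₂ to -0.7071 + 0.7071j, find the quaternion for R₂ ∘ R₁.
-0.8646 + 0.265i + 0.3347j - 0.265k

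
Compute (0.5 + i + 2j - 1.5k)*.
0.5 - i - 2j + 1.5k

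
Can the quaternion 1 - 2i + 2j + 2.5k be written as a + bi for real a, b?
No. The quaternion 1 - 2i + 2j + 2.5k has j-coefficient y = 2 and k-coefficient z = 2.5, not both zero, so it does not lie in the complex subalgebra spanned by 1 and i.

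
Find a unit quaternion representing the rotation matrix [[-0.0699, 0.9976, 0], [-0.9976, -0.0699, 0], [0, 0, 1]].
0.6819 - 0.7314k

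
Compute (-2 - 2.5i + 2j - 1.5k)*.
-2 + 2.5i - 2j + 1.5k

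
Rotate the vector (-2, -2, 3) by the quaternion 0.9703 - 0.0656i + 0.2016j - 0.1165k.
(-0.963, -1.182, 3.831)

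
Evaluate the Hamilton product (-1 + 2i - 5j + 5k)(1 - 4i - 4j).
-13 + 26i - 21j - 23k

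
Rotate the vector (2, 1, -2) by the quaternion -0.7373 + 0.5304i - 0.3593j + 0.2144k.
(-0.28, -2.305, -1.899)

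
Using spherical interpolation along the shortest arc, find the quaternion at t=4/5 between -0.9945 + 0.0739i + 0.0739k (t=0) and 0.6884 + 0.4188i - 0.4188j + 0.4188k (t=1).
-0.8066 - 0.3356i + 0.3525j - 0.3356k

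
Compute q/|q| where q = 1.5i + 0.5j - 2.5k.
0.5071i + 0.169j - 0.8452k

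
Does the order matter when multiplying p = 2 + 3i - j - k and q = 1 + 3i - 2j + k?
Yes: pq = -8 + 6i - 11j - 2k ≠ -8 + 12i + j + 4k = qp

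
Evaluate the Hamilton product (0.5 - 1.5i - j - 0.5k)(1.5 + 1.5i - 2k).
2 + 0.5i - 5.25j - 0.25k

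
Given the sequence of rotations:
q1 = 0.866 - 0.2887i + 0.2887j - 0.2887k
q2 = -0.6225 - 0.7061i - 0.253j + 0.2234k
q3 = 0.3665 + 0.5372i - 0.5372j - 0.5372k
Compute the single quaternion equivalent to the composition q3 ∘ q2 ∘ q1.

q2 · q1 = -0.6054 - 0.4232i - 0.6672j + 0.0963k
q3 · q2 · q1 = -0.3012 - 0.8905i + 0.2563j - 0.2252k
-0.3012 - 0.8905i + 0.2563j - 0.2252k


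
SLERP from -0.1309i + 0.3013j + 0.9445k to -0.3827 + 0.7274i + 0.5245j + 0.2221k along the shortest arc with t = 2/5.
-0.1969 + 0.2789i + 0.4894j + 0.8025k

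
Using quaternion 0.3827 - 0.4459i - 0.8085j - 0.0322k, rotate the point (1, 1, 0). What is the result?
(0.436, 1.297, 0.358)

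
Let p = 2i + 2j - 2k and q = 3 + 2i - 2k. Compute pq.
-8 + 2i + 6j - 10k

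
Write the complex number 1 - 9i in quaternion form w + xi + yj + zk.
1 - 9i + 0j + 0k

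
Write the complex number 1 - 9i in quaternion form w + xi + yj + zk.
1 - 9i + 0j + 0k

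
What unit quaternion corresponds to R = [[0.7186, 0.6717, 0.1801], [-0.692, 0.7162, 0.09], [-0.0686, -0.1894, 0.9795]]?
0.9239 - 0.0756i + 0.0673j - 0.369k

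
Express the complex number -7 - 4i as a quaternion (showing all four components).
-7 - 4i + 0j + 0k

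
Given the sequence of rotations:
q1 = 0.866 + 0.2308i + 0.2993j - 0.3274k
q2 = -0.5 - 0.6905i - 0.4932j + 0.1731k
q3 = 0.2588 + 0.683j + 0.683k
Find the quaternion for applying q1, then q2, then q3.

q2 · q1 = -0.0693 - 0.6037i - 0.7629j + 0.2208k
q3 · q2 · q1 = 0.3523 + 0.5156i - 0.6571j + 0.4221k
0.3523 + 0.5156i - 0.6571j + 0.4221k


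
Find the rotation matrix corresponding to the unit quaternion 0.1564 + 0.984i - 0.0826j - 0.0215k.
[[0.9854, -0.1558, -0.0681], [-0.1693, -0.9374, -0.3042], [-0.0165, 0.3113, -0.9502]]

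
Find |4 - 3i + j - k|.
√27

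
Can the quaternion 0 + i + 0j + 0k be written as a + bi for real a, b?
Yes. The quaternion i has j- and k-coefficients y = z = 0, so it lies in the complex subalgebra spanned by 1 and i.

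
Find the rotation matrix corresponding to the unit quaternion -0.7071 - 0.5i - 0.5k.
[[0.5, -0.7071, 0.5], [0.7071, 0, -0.7071], [0.5, 0.7071, 0.5]]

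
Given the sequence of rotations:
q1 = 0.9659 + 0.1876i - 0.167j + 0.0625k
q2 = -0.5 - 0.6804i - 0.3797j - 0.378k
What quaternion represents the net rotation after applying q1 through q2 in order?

q2 · q1 = -0.3951 - 0.8379i - 0.3116j - 0.2115k
-0.3951 - 0.8379i - 0.3116j - 0.2115k


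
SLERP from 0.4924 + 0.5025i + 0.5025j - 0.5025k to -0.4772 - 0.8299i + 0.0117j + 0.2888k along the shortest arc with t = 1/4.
0.5092 + 0.6115i + 0.3861j - 0.4666k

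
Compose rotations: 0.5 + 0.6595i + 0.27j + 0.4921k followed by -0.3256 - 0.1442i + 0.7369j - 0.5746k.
0.0161 + 0.2309i - 0.0274j - 0.9724k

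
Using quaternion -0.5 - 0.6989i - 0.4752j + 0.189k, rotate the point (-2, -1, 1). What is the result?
(-1.596, -1.781, 0.531)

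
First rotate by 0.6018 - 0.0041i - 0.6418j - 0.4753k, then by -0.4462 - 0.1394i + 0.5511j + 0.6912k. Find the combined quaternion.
0.4131 + 0.0996i + 0.5489j + 0.7198k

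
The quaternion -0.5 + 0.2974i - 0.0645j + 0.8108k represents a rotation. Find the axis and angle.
axis = (0.3434, -0.0745, 0.9362), θ = 4π/3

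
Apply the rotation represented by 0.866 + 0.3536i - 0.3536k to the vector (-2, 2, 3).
(-1.025, 0.387, 3.975)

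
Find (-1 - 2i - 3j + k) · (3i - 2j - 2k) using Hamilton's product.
2 + 5i + j + 15k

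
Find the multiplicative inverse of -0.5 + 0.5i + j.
-0.3333 - 0.3333i - 0.6667j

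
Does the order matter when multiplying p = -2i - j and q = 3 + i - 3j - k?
Yes: pq = -1 - 5i - 5j + 7k ≠ -1 - 7i - j - 7k = qp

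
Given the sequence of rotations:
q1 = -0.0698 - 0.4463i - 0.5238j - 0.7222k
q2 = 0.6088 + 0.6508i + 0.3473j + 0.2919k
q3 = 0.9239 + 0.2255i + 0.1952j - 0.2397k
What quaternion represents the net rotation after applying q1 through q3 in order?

q2 · q1 = 0.6407 - 0.4151i - 0.0034j - 0.6459k
q3 · q2 · q1 = 0.5314 - 0.3659i + 0.3671j - 0.6701k
0.5314 - 0.3659i + 0.3671j - 0.6701k


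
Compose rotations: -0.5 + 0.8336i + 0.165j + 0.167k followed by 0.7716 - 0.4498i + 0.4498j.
-0.0851 + 0.9432i - 0.0225j - 0.3203k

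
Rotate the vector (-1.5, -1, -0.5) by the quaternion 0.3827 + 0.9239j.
(0.707, -1, 1.414)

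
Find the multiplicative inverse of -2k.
0.5k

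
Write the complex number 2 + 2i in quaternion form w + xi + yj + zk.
2 + 2i + 0j + 0k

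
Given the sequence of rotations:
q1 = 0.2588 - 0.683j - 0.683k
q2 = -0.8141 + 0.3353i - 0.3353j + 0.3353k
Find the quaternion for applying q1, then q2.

q2 · q1 = -0.2107 + 0.5448i + 0.6983j + 0.4138k
-0.2107 + 0.5448i + 0.6983j + 0.4138k


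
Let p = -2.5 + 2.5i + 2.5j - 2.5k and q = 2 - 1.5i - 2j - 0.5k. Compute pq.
2.5 + 2.5i + 15j - 5k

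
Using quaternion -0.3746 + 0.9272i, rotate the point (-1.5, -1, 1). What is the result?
(-1.5, 1.414, -0.025)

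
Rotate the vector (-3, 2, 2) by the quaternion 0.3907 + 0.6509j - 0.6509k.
(4.119, 0.136, 0.136)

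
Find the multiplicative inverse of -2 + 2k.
-0.25 - 0.25k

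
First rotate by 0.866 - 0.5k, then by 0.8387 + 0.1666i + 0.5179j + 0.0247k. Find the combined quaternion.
0.7387 - 0.1147i + 0.5318j - 0.398k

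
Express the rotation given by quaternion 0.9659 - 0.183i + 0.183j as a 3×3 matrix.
[[0.933, -0.067, 0.3535], [-0.067, 0.933, 0.3535], [-0.3535, -0.3535, 0.866]]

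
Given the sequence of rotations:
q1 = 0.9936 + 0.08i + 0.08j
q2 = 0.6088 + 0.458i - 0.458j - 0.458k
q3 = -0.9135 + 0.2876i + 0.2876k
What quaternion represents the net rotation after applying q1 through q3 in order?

q2 · q1 = 0.6049 + 0.5404i - 0.443j - 0.3818k
q3 · q2 · q1 = -0.5982 - 0.1923i + 0.6699j + 0.3953k
-0.5982 - 0.1923i + 0.6699j + 0.3953k


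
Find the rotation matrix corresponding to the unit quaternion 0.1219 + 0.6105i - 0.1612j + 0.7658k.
[[-0.2249, -0.3835, 0.8957], [-0.0101, -0.9183, -0.3957], [0.9743, -0.0981, 0.2026]]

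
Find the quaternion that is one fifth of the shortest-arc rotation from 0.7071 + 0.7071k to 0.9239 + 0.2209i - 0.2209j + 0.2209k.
0.7765 + 0.0471i - 0.0471j + 0.6266k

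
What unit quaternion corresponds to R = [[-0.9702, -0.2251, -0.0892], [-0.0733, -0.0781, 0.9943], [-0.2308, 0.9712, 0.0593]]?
0.0523 - 0.1102i + 0.6769j + 0.7259k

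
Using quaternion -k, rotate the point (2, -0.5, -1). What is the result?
(-2, 0.5, -1)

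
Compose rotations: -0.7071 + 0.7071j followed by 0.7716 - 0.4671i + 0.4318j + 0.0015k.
-0.8509 + 0.3292i + 0.2403j - 0.3313k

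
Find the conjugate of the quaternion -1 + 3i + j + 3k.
-1 - 3i - j - 3k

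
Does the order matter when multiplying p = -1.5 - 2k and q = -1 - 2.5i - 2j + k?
Yes: pq = 3.5 - 0.25i + 8j + 0.5k ≠ 3.5 + 7.75i - 2j + 0.5k = qp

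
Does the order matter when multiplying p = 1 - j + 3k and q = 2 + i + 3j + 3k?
Yes: pq = -4 - 11i + 4j + 10k ≠ -4 + 13i - 2j + 8k = qp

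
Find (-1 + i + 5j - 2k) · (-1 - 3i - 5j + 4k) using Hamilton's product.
37 + 12i + 2j + 8k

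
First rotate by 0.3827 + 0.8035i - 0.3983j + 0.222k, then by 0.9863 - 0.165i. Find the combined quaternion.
0.51 + 0.7293i - 0.3562j + 0.2847k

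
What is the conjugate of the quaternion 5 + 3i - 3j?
5 - 3i + 3j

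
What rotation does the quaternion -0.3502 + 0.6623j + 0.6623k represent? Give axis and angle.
axis = (0, √2/2, √2/2), θ = 221°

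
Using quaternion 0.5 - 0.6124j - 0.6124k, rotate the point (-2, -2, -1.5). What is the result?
(0.694, -0.4, -3.1)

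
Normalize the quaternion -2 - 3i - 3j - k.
-0.417 - 0.6255i - 0.6255j - 0.2085k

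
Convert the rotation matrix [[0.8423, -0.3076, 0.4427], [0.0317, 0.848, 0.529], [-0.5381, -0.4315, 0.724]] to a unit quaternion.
0.9239 - 0.2599i + 0.2654j + 0.0918k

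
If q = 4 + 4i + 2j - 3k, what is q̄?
4 - 4i - 2j + 3k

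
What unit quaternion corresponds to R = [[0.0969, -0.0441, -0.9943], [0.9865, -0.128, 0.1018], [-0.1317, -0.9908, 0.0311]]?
-0.5 + 0.5463i + 0.4313j - 0.5153k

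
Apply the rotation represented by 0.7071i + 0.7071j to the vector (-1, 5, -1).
(5, -1, 1)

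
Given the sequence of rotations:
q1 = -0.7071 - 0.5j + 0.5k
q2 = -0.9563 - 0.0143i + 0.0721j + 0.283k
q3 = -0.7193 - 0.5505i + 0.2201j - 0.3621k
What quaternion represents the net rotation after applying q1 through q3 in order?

q2 · q1 = 0.5707 + 0.1877i + 0.4343j - 0.6711k
q3 · q2 · q1 = -0.6458 - 0.4396i - 0.6242j - 0.0043k
-0.6458 - 0.4396i - 0.6242j - 0.0043k


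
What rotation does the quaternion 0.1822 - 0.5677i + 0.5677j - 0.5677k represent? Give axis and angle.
axis = (-√3/3, √3/3, -√3/3), θ = 159°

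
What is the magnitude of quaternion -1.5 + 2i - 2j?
3.202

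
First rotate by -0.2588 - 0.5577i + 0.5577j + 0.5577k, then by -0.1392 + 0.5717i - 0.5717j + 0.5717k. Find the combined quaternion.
0.3549 - 0.708i - 0.5674j - 0.2256k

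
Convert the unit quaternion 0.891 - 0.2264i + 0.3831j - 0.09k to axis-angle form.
axis = (-0.4987, 0.8438, -0.1982), θ = 54°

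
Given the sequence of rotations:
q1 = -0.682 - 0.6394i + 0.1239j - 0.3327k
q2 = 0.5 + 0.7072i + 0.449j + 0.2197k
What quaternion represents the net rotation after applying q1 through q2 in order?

q2 · q1 = 0.1286 - 0.9786i - 0.1495j + 0.0585k
0.1286 - 0.9786i - 0.1495j + 0.0585k


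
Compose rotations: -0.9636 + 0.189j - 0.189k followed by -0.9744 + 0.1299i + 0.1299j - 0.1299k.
0.8898 - 0.1252i - 0.2848j + 0.3339k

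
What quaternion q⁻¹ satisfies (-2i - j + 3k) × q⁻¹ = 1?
0.1429i + 0.0714j - 0.2143k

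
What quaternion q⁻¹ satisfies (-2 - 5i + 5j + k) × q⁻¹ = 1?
-0.0364 + 0.0909i - 0.0909j - 0.0182k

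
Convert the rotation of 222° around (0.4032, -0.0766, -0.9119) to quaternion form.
-0.3584 + 0.3764i - 0.0715j - 0.8513k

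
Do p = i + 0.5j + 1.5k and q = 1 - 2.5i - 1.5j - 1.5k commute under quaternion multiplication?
No: pq = 5.5 + 2.5i - 1.75j + 1.25k ≠ 5.5 - 0.5i + 2.75j + 1.75k = qp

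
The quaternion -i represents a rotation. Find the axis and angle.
axis = (-1, 0, 0), θ = π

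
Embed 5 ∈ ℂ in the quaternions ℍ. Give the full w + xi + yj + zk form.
5 + 0i + 0j + 0k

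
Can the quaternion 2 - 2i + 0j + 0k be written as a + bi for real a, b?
Yes. The quaternion 2 - 2i has j- and k-coefficients y = z = 0, so it lies in the complex subalgebra spanned by 1 and i.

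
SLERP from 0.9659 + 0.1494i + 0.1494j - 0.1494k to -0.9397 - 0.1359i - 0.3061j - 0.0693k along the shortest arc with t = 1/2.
0.9617 + 0.144i + 0.2299j - 0.0404k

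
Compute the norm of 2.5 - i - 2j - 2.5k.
4.183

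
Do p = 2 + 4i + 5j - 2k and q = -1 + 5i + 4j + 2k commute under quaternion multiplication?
No: pq = -38 + 24i - 15j - 3k ≠ -38 - 12i + 21j + 15k = qp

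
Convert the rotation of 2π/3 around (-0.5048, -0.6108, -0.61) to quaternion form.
0.5 - 0.4372i - 0.529j - 0.5283k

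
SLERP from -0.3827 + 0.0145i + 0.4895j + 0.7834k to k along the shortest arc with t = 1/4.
-0.2968 + 0.0112i + 0.3797j + 0.8761k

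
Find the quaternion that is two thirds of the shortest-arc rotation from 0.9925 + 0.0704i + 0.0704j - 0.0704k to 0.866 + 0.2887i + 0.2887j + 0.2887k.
0.934 + 0.2213i + 0.2213j + 0.1726k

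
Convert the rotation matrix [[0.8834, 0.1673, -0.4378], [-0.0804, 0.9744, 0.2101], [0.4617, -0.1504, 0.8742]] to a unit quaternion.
0.9659 - 0.0933i - 0.2328j - 0.0641k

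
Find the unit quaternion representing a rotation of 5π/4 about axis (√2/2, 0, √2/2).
-0.3827 + 0.6533i + 0.6533k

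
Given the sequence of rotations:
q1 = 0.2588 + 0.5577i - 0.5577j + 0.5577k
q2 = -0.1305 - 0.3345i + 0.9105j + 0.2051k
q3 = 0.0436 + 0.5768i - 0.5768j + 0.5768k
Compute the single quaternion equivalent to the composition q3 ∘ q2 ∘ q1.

q2 · q1 = 0.5462 + 0.4628i + 0.6094j - 0.3409k
q3 · q2 · q1 = 0.305 + 0.1804i + 0.1751j + 0.9186k
0.305 + 0.1804i + 0.1751j + 0.9186k


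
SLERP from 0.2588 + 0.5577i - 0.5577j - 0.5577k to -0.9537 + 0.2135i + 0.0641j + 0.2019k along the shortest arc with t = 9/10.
0.9452 - 0.1291i - 0.1359j - 0.2675k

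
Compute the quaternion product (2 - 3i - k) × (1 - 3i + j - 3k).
-10 - 8i - 4j - 10k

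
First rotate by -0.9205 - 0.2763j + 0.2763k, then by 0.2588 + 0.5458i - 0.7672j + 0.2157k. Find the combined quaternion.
-0.5098 - 0.6548i + 0.4839j - 0.2778k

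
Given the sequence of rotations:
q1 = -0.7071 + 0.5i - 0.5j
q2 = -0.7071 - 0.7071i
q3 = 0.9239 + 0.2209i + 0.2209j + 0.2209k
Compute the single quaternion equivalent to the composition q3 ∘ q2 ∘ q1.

q2 · q1 = 0.8535 + 0.1464i + 0.3535j + 0.3535k
q3 · q2 · q1 = 0.6 + 0.3238i + 0.4694j + 0.5609k
0.6 + 0.3238i + 0.4694j + 0.5609k


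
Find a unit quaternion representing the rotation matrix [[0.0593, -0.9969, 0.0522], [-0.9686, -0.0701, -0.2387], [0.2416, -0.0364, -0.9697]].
0.0698 + 0.7244i - 0.6783j + 0.1014k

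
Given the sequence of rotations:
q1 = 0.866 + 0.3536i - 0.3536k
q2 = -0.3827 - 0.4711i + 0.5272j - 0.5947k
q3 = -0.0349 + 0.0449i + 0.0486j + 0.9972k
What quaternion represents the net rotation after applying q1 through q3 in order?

q2 · q1 = -0.3751 - 0.7297i + 0.0797j - 0.5661k
q3 · q2 · q1 = 0.6065 - 0.0984i - 0.7233j - 0.3153k
0.6065 - 0.0984i - 0.7233j - 0.3153k


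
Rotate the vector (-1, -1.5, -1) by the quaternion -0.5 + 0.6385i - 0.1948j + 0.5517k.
(-1.669, 1.013, 0.662)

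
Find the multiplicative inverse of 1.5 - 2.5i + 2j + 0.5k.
0.1176 + 0.1961i - 0.1569j - 0.0392k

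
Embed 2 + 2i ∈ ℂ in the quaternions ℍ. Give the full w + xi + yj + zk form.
2 + 2i + 0j + 0k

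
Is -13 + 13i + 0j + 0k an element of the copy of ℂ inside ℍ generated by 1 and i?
Yes. The quaternion -13 + 13i has j- and k-coefficients y = z = 0, so it lies in the complex subalgebra spanned by 1 and i.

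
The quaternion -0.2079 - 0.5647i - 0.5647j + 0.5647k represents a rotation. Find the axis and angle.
axis = (-√3/3, -√3/3, √3/3), θ = 204°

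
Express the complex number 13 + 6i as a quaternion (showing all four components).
13 + 6i + 0j + 0k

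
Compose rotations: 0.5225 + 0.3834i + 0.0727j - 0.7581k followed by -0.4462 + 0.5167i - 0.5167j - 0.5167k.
-0.7854 + 0.5282i - 0.1088j + 0.304k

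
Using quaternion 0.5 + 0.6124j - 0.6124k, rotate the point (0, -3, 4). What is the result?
(0.612, -3.75, 3.25)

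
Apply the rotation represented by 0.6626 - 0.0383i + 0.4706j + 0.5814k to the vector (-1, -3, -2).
(1.38, -2.893, -1.929)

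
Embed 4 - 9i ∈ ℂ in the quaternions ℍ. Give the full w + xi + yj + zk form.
4 - 9i + 0j + 0k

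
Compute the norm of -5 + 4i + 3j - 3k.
√59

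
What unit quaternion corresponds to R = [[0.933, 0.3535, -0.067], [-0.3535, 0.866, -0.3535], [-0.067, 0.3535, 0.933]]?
0.9659 + 0.183i - 0.183k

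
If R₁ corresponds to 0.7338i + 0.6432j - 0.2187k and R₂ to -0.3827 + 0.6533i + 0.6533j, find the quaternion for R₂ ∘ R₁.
-0.8996 - 0.4237i - 0.1033j + 0.0245k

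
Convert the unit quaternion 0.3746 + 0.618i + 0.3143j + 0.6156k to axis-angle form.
axis = (0.6665, 0.339, 0.6639), θ = 136°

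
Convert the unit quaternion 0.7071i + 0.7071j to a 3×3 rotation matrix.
[[0, 1, 0], [1, 0, 0], [0, 0, -1]]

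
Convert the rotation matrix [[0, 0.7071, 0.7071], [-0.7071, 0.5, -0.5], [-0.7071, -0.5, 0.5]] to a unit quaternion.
0.7071 + 0.5j - 0.5k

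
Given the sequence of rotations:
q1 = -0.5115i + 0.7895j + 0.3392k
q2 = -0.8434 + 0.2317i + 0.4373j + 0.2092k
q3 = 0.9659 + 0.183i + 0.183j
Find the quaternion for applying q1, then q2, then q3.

q2 · q1 = -0.2977 + 0.4146i - 0.8515j + 0.1205k
q3 · q2 · q1 = -0.2076 + 0.368i - 0.899j - 0.1153k
-0.2076 + 0.368i - 0.899j - 0.1153k


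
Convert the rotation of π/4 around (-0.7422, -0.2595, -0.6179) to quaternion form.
0.9239 - 0.284i - 0.0993j - 0.2365k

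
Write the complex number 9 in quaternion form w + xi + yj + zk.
9 + 0i + 0j + 0k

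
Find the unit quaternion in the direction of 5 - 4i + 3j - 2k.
0.6804 - 0.5443i + 0.4082j - 0.2722k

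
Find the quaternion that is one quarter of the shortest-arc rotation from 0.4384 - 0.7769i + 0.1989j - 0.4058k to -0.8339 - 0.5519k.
0.6833 - 0.689i + 0.1764j - 0.165k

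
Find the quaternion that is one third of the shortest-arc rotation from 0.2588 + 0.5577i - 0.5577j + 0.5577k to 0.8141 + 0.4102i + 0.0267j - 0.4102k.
0.5763 + 0.6359i - 0.439j + 0.2661k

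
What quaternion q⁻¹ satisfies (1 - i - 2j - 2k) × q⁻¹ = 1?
0.1 + 0.1i + 0.2j + 0.2k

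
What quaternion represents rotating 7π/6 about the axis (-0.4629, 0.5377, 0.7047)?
-0.2588 - 0.4471i + 0.5194j + 0.6807k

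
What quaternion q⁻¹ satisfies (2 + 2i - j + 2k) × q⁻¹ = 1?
0.1538 - 0.1538i + 0.0769j - 0.1538k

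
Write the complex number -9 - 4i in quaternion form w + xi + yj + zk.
-9 - 4i + 0j + 0k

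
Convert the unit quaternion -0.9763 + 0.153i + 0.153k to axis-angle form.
axis = (√2/2, 0, √2/2), θ = 335°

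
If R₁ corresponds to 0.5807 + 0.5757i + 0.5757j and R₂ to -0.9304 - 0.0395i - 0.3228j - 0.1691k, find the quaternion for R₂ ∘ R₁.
-0.3317 - 0.4612i - 0.8204j + 0.0649k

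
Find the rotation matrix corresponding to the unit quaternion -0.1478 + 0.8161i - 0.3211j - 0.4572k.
[[0.3757, -0.6592, -0.6513], [-0.389, -0.7501, 0.5349], [-0.8412, 0.0524, -0.5382]]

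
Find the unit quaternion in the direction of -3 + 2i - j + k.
-0.7746 + 0.5164i - 0.2582j + 0.2582k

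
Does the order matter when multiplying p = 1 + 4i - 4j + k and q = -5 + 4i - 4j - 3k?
Yes: pq = -34 + 32j - 8k ≠ -34 - 32i - 8k = qp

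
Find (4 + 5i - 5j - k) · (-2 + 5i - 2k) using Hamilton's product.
-35 + 20i + 15j + 19k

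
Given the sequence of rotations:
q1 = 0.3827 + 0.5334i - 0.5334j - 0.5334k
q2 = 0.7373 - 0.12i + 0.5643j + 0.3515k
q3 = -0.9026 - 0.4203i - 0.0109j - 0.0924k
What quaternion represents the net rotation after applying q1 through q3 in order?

q2 · q1 = 0.8347 + 0.2338i - 0.0538j - 0.4957k
q3 · q2 · q1 = -0.7015 - 0.5614i - 0.1905j + 0.3955k
-0.7015 - 0.5614i - 0.1905j + 0.3955k


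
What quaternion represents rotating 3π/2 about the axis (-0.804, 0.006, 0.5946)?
-0.7071 - 0.5685i + 0.0042j + 0.4204k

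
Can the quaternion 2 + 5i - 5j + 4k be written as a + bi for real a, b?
No. The quaternion 2 + 5i - 5j + 4k has j-coefficient y = -5 and k-coefficient z = 4, not both zero, so it does not lie in the complex subalgebra spanned by 1 and i.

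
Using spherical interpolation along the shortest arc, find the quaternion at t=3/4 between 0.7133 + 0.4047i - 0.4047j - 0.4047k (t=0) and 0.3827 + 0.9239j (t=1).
-0.0857 + 0.1461i - 0.9747j - 0.1461k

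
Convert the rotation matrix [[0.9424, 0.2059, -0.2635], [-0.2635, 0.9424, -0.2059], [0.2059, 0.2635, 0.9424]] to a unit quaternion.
0.9782 + 0.12i - 0.12j - 0.12k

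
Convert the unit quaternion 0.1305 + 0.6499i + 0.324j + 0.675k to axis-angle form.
axis = (0.6555, 0.3268, 0.6808), θ = 165°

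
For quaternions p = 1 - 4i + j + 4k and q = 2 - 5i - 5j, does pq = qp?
No: pq = -13 + 7i - 23j + 33k ≠ -13 - 33i + 17j - 17k = qp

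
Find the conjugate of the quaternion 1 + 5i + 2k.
1 - 5i - 2k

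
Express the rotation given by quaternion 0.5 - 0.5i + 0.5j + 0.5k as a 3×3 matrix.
[[0, -1, 0], [0, 0, 1], [-1, 0, 0]]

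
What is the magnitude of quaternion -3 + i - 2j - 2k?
√18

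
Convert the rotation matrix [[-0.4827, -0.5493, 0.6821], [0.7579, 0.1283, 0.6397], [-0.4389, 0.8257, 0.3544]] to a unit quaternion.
0.5 + 0.093i + 0.5605j + 0.6536k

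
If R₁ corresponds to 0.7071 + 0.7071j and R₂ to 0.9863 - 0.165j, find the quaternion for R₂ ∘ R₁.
0.8141 + 0.5807j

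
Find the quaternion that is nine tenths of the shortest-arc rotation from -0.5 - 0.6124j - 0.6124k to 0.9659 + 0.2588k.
-0.9486 - 0.0697j - 0.3086k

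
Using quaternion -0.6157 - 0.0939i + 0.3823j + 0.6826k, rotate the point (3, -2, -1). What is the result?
(-1.611, -3.244, -0.937)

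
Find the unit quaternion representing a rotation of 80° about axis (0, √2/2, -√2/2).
0.766 + 0.4545j - 0.4545k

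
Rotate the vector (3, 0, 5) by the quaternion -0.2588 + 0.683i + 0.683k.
(4.866, 0.707, 3.134)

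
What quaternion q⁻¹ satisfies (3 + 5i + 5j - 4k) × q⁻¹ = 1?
0.04 - 0.0667i - 0.0667j + 0.0533k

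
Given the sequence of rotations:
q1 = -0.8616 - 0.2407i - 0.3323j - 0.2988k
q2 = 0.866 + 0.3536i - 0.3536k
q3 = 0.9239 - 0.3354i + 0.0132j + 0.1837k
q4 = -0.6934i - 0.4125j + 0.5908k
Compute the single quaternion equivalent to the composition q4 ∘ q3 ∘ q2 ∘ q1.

q2 · q1 = -0.7667 - 0.6306i - 0.097j - 0.0716k
q3 · q2 · q1 = -0.9054 - 0.3086i - 0.2396j - 0.1661k
q4 · q3 · q2 · q1 = -0.2147 + 0.8379i + 0.076j - 0.4961k
-0.2147 + 0.8379i + 0.076j - 0.4961k


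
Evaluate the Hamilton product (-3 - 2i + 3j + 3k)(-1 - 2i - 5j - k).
17 + 20i + 4j + 16k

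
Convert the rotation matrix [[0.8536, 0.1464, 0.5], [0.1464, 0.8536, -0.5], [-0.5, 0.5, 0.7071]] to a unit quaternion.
0.9239 + 0.2706i + 0.2706j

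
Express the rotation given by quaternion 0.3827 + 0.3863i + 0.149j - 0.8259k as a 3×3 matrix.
[[-0.4086, 0.7473, -0.524], [-0.517, -0.6627, -0.5418], [-0.7521, 0.0496, 0.6571]]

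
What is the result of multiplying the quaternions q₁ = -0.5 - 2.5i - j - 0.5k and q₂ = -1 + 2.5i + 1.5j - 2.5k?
7 + 4.5i - 7.25j + 0.5k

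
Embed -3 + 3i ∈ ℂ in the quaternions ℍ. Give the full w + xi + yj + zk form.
-3 + 3i + 0j + 0k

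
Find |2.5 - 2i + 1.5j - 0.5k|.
3.571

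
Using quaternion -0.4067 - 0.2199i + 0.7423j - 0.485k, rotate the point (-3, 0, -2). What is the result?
(2.498, 1.594, -2.054)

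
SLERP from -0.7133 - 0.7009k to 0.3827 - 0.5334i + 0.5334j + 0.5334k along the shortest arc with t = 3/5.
-0.5676 + 0.3478i - 0.3478j - 0.6603k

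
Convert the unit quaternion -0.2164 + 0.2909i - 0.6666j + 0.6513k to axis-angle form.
axis = (0.298, -0.6828, 0.6671), θ = 205°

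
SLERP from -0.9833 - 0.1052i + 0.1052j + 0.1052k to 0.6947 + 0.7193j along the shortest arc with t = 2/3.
-0.8753 - 0.0399i - 0.4803j + 0.0399k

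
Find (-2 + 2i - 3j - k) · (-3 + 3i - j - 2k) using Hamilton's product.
-5 - 7i + 12j + 14k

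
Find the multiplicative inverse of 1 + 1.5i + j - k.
0.1905 - 0.2857i - 0.1905j + 0.1905k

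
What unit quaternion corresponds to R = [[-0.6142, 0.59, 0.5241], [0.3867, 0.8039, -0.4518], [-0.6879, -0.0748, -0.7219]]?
0.342 + 0.2756i + 0.886j - 0.1486k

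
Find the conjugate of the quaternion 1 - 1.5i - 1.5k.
1 + 1.5i + 1.5k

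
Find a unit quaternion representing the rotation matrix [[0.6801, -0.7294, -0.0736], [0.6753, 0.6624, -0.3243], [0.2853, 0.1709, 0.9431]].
0.9063 + 0.1366i - 0.099j + 0.3875k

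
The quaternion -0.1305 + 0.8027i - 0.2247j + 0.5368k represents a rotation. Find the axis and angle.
axis = (0.8096, -0.2266, 0.5414), θ = 195°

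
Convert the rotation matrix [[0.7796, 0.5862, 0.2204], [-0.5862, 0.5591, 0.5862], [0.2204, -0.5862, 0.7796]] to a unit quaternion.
0.8829 - 0.332i - 0.332k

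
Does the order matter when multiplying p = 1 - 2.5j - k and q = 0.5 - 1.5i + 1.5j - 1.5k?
Yes: pq = 2.75 + 3.75i + 1.75j - 5.75k ≠ 2.75 - 6.75i - 1.25j + 1.75k = qp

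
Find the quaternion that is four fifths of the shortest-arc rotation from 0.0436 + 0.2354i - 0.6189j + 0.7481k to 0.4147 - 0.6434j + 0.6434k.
0.345 + 0.0487i - 0.6493j + 0.676k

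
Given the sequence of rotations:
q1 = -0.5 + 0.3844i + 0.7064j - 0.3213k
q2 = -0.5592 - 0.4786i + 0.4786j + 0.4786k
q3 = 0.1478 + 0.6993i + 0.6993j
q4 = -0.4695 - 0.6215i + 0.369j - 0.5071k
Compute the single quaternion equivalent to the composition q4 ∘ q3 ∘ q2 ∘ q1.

q2 · q1 = 0.2793 - 0.4675i - 0.6041j - 0.5817k
q3 · q2 · q1 = 0.7907 - 0.2806i + 0.5128j - 0.1815k
q4 · q3 · q2 · q1 = -0.8269 - 0.1666i + 0.0805j - 0.5309k
-0.8269 - 0.1666i + 0.0805j - 0.5309k


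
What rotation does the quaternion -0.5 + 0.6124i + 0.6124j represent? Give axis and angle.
axis = (√2/2, √2/2, 0), θ = 4π/3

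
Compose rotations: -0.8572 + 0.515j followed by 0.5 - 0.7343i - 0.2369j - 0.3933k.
-0.3066 + 0.832i + 0.4606j - 0.041k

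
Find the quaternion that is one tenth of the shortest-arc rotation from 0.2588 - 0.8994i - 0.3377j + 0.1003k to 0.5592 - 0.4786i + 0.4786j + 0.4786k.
0.3112 - 0.9018i - 0.2578j + 0.1528k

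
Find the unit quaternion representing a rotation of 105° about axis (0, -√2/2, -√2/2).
0.6088 - 0.561j - 0.561k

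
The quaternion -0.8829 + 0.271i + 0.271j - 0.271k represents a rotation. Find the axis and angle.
axis = (√3/3, √3/3, -√3/3), θ = 304°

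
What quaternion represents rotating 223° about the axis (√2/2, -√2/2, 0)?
-0.3665 + 0.6579i - 0.6579j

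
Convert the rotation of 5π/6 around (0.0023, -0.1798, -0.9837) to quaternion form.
0.2588 + 0.0022i - 0.1737j - 0.9502k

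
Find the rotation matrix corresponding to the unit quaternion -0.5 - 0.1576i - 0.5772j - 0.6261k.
[[-0.4503, -0.4442, 0.7745], [0.808, 0.1663, 0.5652], [-0.3799, 0.8804, 0.284]]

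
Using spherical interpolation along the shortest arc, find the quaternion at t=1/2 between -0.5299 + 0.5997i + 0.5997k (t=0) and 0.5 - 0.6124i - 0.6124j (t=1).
-0.57 + 0.6709i + 0.3389j + 0.3319k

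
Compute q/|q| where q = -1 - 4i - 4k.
-0.1741 - 0.6963i - 0.6963k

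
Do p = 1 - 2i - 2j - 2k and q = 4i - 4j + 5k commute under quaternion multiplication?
No: pq = 10 - 14i - 2j + 21k ≠ 10 + 22i - 6j - 11k = qp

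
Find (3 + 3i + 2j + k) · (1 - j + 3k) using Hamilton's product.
2 + 10i - 10j + 7k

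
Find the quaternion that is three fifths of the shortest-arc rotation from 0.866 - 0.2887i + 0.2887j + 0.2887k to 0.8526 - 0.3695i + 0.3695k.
0.8681 - 0.3411i + 0.1171j + 0.3411k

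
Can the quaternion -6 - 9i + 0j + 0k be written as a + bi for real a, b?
Yes. The quaternion -6 - 9i has j- and k-coefficients y = z = 0, so it lies in the complex subalgebra spanned by 1 and i.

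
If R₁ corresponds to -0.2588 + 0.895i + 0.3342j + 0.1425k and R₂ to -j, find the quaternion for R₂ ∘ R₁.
0.3342 - 0.1425i + 0.2588j + 0.895k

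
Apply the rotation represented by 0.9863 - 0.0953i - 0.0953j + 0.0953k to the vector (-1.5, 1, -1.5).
(-1.306, 0.4, -1.906)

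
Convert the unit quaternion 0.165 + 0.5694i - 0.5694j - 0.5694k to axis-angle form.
axis = (√3/3, -√3/3, -√3/3), θ = 161°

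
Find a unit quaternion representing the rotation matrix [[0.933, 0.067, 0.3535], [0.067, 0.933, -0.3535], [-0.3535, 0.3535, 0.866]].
0.9659 + 0.183i + 0.183j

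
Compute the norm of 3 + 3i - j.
√19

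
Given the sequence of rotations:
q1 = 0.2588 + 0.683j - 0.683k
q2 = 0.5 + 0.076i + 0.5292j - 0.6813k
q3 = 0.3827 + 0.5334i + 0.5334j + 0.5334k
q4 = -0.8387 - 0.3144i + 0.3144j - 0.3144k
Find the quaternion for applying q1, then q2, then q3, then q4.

q2 · q1 = -0.6974 + 0.1236i + 0.5304j - 0.4659k
q3 · q2 · q1 = -0.3672 - 0.8561i + 0.1454j - 0.3333k
q4 · q3 · q2 · q1 = -0.1117 + 0.7744i - 0.073j + 0.6184k
-0.1117 + 0.7744i - 0.073j + 0.6184k


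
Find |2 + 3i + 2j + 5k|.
√42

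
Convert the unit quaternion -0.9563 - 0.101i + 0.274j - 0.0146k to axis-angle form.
axis = (-0.3454, 0.9371, -0.0499), θ = 326°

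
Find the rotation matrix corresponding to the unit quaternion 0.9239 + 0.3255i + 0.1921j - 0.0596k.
[[0.9191, 0.2352, 0.3162], [0.0149, 0.781, -0.6244], [-0.3938, 0.5786, 0.7143]]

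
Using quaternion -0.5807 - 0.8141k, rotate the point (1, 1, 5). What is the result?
(-1.271, 0.62, 5)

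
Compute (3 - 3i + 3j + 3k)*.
3 + 3i - 3j - 3k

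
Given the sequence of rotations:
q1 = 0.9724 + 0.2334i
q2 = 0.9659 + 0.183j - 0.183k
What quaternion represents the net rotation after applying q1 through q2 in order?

q2 · q1 = 0.9392 + 0.2254i + 0.1352j - 0.2207k
0.9392 + 0.2254i + 0.1352j - 0.2207k


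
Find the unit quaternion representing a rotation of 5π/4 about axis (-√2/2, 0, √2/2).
-0.3827 - 0.6533i + 0.6533k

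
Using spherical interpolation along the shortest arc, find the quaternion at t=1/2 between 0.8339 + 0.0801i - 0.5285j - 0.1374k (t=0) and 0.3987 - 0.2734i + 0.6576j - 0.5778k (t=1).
0.8537 - 0.1339i + 0.0894j - 0.4953k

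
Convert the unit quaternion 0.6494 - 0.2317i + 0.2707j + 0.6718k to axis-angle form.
axis = (-0.3047, 0.356, 0.8834), θ = 99°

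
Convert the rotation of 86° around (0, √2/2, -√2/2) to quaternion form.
0.7314 + 0.4822j - 0.4822k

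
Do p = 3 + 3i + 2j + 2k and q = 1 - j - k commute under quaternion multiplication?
No: pq = 7 + 3i + 2j - 4k ≠ 7 + 3i - 4j + 2k = qp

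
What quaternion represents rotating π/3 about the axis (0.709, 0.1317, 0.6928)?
0.866 + 0.3545i + 0.0659j + 0.3464k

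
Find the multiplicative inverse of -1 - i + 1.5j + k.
-0.1905 + 0.1905i - 0.2857j - 0.1905k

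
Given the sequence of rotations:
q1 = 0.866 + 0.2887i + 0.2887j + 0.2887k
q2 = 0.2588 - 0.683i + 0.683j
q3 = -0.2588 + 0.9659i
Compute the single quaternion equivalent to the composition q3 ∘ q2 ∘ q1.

q2 · q1 = 0.2241 - 0.3196i + 0.8634j - 0.3196k
q3 · q2 · q1 = 0.2507 + 0.2992i + 0.0853j + 0.9167k
0.2507 + 0.2992i + 0.0853j + 0.9167k
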